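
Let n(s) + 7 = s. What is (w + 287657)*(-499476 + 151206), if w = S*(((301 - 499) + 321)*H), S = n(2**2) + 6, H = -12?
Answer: -98640163830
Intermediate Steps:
n(s) = -7 + s
S = 3 (S = (-7 + 2**2) + 6 = (-7 + 4) + 6 = -3 + 6 = 3)
w = -4428 (w = 3*(((301 - 499) + 321)*(-12)) = 3*((-198 + 321)*(-12)) = 3*(123*(-12)) = 3*(-1476) = -4428)
(w + 287657)*(-499476 + 151206) = (-4428 + 287657)*(-499476 + 151206) = 283229*(-348270) = -98640163830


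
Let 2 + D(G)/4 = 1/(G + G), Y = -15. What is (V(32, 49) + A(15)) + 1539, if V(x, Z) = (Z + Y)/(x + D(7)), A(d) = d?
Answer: 7777/5 ≈ 1555.4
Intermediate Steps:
D(G) = -8 + 2/G (D(G) = -8 + 4/(G + G) = -8 + 4/((2*G)) = -8 + 4*(1/(2*G)) = -8 + 2/G)
V(x, Z) = (-15 + Z)/(-54/7 + x) (V(x, Z) = (Z - 15)/(x + (-8 + 2/7)) = (-15 + Z)/(x + (-8 + 2*(1/7))) = (-15 + Z)/(x + (-8 + 2/7)) = (-15 + Z)/(x - 54/7) = (-15 + Z)/(-54/7 + x))
(V(32, 49) + A(15)) + 1539 = (7*(-15 + 49)/(-54 + 7*32) + 15) + 1539 = (7*34/(-54 + 224) + 15) + 1539 = (7*34/170 + 15) + 1539 = (7*(1/170)*34 + 15) + 1539 = (7/5 + 15) + 1539 = 82/5 + 1539 = 7777/5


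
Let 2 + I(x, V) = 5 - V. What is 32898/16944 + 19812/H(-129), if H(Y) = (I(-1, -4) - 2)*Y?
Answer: -17470851/607160 ≈ -28.775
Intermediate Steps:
I(x, V) = 3 - V (I(x, V) = -2 + (5 - V) = 3 - V)
H(Y) = 5*Y (H(Y) = ((3 - 1*(-4)) - 2)*Y = ((3 + 4) - 2)*Y = (7 - 2)*Y = 5*Y)
32898/16944 + 19812/H(-129) = 32898/16944 + 19812/((5*(-129))) = 32898*(1/16944) + 19812/(-645) = 5483/2824 + 19812*(-1/645) = 5483/2824 - 6604/215 = -17470851/607160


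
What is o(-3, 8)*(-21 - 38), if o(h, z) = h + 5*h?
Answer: 1062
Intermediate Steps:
o(h, z) = 6*h
o(-3, 8)*(-21 - 38) = (6*(-3))*(-21 - 38) = -18*(-59) = 1062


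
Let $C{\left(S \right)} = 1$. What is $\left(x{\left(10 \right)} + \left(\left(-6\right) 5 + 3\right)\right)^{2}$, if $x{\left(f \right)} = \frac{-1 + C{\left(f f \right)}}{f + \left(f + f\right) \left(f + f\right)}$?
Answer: $729$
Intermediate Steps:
$x{\left(f \right)} = 0$ ($x{\left(f \right)} = \frac{-1 + 1}{f + \left(f + f\right) \left(f + f\right)} = \frac{0}{f + 2 f 2 f} = \frac{0}{f + 4 f^{2}} = 0$)
$\left(x{\left(10 \right)} + \left(\left(-6\right) 5 + 3\right)\right)^{2} = \left(0 + \left(\left(-6\right) 5 + 3\right)\right)^{2} = \left(0 + \left(-30 + 3\right)\right)^{2} = \left(0 - 27\right)^{2} = \left(-27\right)^{2} = 729$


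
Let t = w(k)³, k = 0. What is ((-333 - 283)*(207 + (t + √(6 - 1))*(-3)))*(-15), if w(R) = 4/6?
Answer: 5713400/3 - 27720*√5 ≈ 1.8425e+6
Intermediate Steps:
w(R) = ⅔ (w(R) = 4*(⅙) = ⅔)
t = 8/27 (t = (⅔)³ = 8/27 ≈ 0.29630)
((-333 - 283)*(207 + (t + √(6 - 1))*(-3)))*(-15) = ((-333 - 283)*(207 + (8/27 + √(6 - 1))*(-3)))*(-15) = -616*(207 + (8/27 + √5)*(-3))*(-15) = -616*(207 + (-8/9 - 3*√5))*(-15) = -616*(1855/9 - 3*√5)*(-15) = (-1142680/9 + 1848*√5)*(-15) = 5713400/3 - 27720*√5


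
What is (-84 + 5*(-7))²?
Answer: 14161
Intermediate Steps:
(-84 + 5*(-7))² = (-84 - 35)² = (-119)² = 14161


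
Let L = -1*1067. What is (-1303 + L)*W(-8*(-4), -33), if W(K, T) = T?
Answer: 78210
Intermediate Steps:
L = -1067
(-1303 + L)*W(-8*(-4), -33) = (-1303 - 1067)*(-33) = -2370*(-33) = 78210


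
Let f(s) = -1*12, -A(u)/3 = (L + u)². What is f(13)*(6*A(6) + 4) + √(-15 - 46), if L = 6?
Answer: 31056 + I*√61 ≈ 31056.0 + 7.8102*I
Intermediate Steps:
A(u) = -3*(6 + u)²
f(s) = -12
f(13)*(6*A(6) + 4) + √(-15 - 46) = -12*(6*(-3*(6 + 6)²) + 4) + √(-15 - 46) = -12*(6*(-3*12²) + 4) + √(-61) = -12*(6*(-3*144) + 4) + I*√61 = -12*(6*(-432) + 4) + I*√61 = -12*(-2592 + 4) + I*√61 = -12*(-2588) + I*√61 = 31056 + I*√61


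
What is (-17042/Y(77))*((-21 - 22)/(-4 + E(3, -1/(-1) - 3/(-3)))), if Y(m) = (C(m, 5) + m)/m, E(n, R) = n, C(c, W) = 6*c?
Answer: -732806/7 ≈ -1.0469e+5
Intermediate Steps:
Y(m) = 7 (Y(m) = (6*m + m)/m = (7*m)/m = 7)
(-17042/Y(77))*((-21 - 22)/(-4 + E(3, -1/(-1) - 3/(-3)))) = (-17042/7)*((-21 - 22)/(-4 + 3)) = (-17042*⅐)*(-43/(-1)) = -(-732806)*(-1)/7 = -17042/7*43 = -732806/7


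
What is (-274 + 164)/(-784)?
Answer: 55/392 ≈ 0.14031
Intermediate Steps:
(-274 + 164)/(-784) = -110*(-1/784) = 55/392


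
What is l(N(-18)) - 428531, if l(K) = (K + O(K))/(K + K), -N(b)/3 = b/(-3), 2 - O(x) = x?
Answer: -7713559/18 ≈ -4.2853e+5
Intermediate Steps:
O(x) = 2 - x
N(b) = b (N(b) = -3*b/(-3) = -3*b*(-1)/3 = -(-1)*b = b)
l(K) = 1/K (l(K) = (K + (2 - K))/(K + K) = 2/((2*K)) = 2*(1/(2*K)) = 1/K)
l(N(-18)) - 428531 = 1/(-18) - 428531 = -1/18 - 428531 = -7713559/18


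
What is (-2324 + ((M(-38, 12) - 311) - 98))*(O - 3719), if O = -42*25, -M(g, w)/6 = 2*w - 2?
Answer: 13663185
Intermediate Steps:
M(g, w) = 12 - 12*w (M(g, w) = -6*(2*w - 2) = -6*(-2 + 2*w) = 12 - 12*w)
O = -1050
(-2324 + ((M(-38, 12) - 311) - 98))*(O - 3719) = (-2324 + (((12 - 12*12) - 311) - 98))*(-1050 - 3719) = (-2324 + (((12 - 144) - 311) - 98))*(-4769) = (-2324 + ((-132 - 311) - 98))*(-4769) = (-2324 + (-443 - 98))*(-4769) = (-2324 - 541)*(-4769) = -2865*(-4769) = 13663185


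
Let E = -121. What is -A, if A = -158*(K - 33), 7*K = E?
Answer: -55616/7 ≈ -7945.1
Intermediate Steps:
K = -121/7 (K = (⅐)*(-121) = -121/7 ≈ -17.286)
A = 55616/7 (A = -158*(-121/7 - 33) = -158*(-352/7) = 55616/7 ≈ 7945.1)
-A = -1*55616/7 = -55616/7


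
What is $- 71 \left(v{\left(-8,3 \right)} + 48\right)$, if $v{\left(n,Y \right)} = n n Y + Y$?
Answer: $-17253$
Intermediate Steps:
$v{\left(n,Y \right)} = Y + Y n^{2}$ ($v{\left(n,Y \right)} = n^{2} Y + Y = Y n^{2} + Y = Y + Y n^{2}$)
$- 71 \left(v{\left(-8,3 \right)} + 48\right) = - 71 \left(3 \left(1 + \left(-8\right)^{2}\right) + 48\right) = - 71 \left(3 \left(1 + 64\right) + 48\right) = - 71 \left(3 \cdot 65 + 48\right) = - 71 \left(195 + 48\right) = \left(-71\right) 243 = -17253$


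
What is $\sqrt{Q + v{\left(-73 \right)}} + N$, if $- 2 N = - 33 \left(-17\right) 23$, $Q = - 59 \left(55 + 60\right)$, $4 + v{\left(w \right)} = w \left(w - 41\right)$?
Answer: $- \frac{12903}{2} + \sqrt{1533} \approx -6412.3$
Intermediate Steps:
$v{\left(w \right)} = -4 + w \left(-41 + w\right)$ ($v{\left(w \right)} = -4 + w \left(w - 41\right) = -4 + w \left(-41 + w\right)$)
$Q = -6785$ ($Q = \left(-59\right) 115 = -6785$)
$N = - \frac{12903}{2}$ ($N = - \frac{\left(-1\right) 33 \left(-17\right) 23}{2} = - \frac{\left(-1\right) \left(\left(-561\right) 23\right)}{2} = - \frac{\left(-1\right) \left(-12903\right)}{2} = \left(- \frac{1}{2}\right) 12903 = - \frac{12903}{2} \approx -6451.5$)
$\sqrt{Q + v{\left(-73 \right)}} + N = \sqrt{-6785 - \left(-2989 - 5329\right)} - \frac{12903}{2} = \sqrt{-6785 + \left(-4 + 5329 + 2993\right)} - \frac{12903}{2} = \sqrt{-6785 + 8318} - \frac{12903}{2} = \sqrt{1533} - \frac{12903}{2} = - \frac{12903}{2} + \sqrt{1533}$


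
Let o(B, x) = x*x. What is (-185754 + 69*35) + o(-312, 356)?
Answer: -56603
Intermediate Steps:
o(B, x) = x²
(-185754 + 69*35) + o(-312, 356) = (-185754 + 69*35) + 356² = (-185754 + 2415) + 126736 = -183339 + 126736 = -56603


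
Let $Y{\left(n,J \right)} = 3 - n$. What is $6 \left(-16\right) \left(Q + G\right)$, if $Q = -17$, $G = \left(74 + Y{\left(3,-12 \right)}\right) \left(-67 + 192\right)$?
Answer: $-886368$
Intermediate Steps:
$G = 9250$ ($G = \left(74 + \left(3 - 3\right)\right) \left(-67 + 192\right) = \left(74 + \left(3 - 3\right)\right) 125 = \left(74 + 0\right) 125 = 74 \cdot 125 = 9250$)
$6 \left(-16\right) \left(Q + G\right) = 6 \left(-16\right) \left(-17 + 9250\right) = \left(-96\right) 9233 = -886368$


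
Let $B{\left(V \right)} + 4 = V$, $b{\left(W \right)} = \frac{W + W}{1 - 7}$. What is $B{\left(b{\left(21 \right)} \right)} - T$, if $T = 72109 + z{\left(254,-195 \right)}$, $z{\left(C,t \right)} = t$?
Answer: $-71925$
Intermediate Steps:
$b{\left(W \right)} = - \frac{W}{3}$ ($b{\left(W \right)} = \frac{2 W}{-6} = 2 W \left(- \frac{1}{6}\right) = - \frac{W}{3}$)
$B{\left(V \right)} = -4 + V$
$T = 71914$ ($T = 72109 - 195 = 71914$)
$B{\left(b{\left(21 \right)} \right)} - T = \left(-4 - 7\right) - 71914 = -11 - 71914 = -71925$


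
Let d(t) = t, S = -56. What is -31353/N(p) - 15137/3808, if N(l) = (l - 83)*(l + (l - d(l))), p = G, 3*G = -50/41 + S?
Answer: -2453301317/122179680 ≈ -20.079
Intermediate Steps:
G = -782/41 (G = (-50/41 - 56)/3 = (1/3)*(-2346/41) = -782/41 ≈ -19.073)
p = -782/41 ≈ -19.073
N(l) = l*(-83 + l) (N(l) = (l - 83)*(l + (l - l)) = (-83 + l)*(l + 0) = (-83 + l)*l = l*(-83 + l))
-31353/N(p) - 15137/3808 = -31353*(-41/(782*(-83 - 782/41))) - 15137/3808 = -31353/((-782/41*(-4185/41))) - 15137*1/3808 = -31353/3272670/1681 - 15137/3808 = -31353*1681/3272670 - 15137/3808 = -17568131/1090890 - 15137/3808 = -2453301317/122179680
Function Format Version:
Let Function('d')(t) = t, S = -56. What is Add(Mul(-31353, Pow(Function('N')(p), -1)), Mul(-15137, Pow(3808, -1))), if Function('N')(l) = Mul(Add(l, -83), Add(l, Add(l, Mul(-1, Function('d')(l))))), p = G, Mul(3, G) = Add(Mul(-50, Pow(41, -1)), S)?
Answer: Rational(-2453301317, 122179680) ≈ -20.079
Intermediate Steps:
G = Rational(-782, 41) (G = Mul(Rational(1, 3), Add(Mul(-50, Pow(41, -1)), -56)) = Mul(Rational(1, 3), Add(Mul(-50, Rational(1, 41)), -56)) = Mul(Rational(1, 3), Add(Rational(-50, 41), -56)) = Mul(Rational(1, 3), Rational(-2346, 41)) = Rational(-782, 41) ≈ -19.073)
p = Rational(-782, 41) ≈ -19.073
Function('N')(l) = Mul(l, Add(-83, l)) (Function('N')(l) = Mul(Add(l, -83), Add(l, Add(l, Mul(-1, l)))) = Mul(Add(-83, l), Add(l, 0)) = Mul(Add(-83, l), l) = Mul(l, Add(-83, l)))
Add(Mul(-31353, Pow(Function('N')(p), -1)), Mul(-15137, Pow(3808, -1))) = Add(Mul(-31353, Pow(Mul(Rational(-782, 41), Add(-83, Rational(-782, 41))), -1)), Mul(-15137, Pow(3808, -1))) = Add(Mul(-31353, Pow(Mul(Rational(-782, 41), Rational(-4185, 41)), -1)), Mul(-15137, Rational(1, 3808))) = Add(Mul(-31353, Pow(Rational(3272670, 1681), -1)), Rational(-15137, 3808)) = Add(Mul(-31353, Rational(1681, 3272670)), Rational(-15137, 3808)) = Add(Rational(-17568131, 1090890), Rational(-15137, 3808)) = Rational(-2453301317, 122179680)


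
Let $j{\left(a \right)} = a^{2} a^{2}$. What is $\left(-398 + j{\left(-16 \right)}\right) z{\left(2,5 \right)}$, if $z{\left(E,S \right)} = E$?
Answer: $130276$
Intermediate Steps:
$j{\left(a \right)} = a^{4}$
$\left(-398 + j{\left(-16 \right)}\right) z{\left(2,5 \right)} = \left(-398 + \left(-16\right)^{4}\right) 2 = \left(-398 + 65536\right) 2 = 65138 \cdot 2 = 130276$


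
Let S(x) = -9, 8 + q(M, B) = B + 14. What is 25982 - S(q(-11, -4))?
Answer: 25991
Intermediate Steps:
q(M, B) = 6 + B (q(M, B) = -8 + (B + 14) = -8 + (14 + B) = 6 + B)
25982 - S(q(-11, -4)) = 25982 - 1*(-9) = 25982 + 9 = 25991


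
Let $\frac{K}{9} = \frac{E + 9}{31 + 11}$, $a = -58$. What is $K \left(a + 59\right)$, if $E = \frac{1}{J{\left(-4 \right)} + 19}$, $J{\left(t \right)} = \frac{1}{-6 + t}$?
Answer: $\frac{1711}{882} \approx 1.9399$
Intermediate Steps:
$E = \frac{10}{189}$ ($E = \frac{1}{\frac{1}{-6 - 4} + 19} = \frac{1}{\frac{1}{-10} + 19} = \frac{1}{- \frac{1}{10} + 19} = \frac{1}{\frac{189}{10}} = \frac{10}{189} \approx 0.05291$)
$K = \frac{1711}{882}$ ($K = 9 \frac{\frac{10}{189} + 9}{31 + 11} = 9 \frac{1711}{189 \cdot 42} = 9 \cdot \frac{1711}{189} \cdot \frac{1}{42} = 9 \cdot \frac{1711}{7938} = \frac{1711}{882} \approx 1.9399$)
$K \left(a + 59\right) = \frac{1711 \left(-58 + 59\right)}{882} = \frac{1711}{882} \cdot 1 = \frac{1711}{882}$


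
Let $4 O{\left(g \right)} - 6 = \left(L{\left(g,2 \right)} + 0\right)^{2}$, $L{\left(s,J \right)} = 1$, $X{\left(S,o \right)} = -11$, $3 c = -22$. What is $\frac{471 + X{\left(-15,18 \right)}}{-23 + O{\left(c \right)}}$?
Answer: $- \frac{368}{17} \approx -21.647$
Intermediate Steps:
$c = - \frac{22}{3}$ ($c = \frac{1}{3} \left(-22\right) = - \frac{22}{3} \approx -7.3333$)
$O{\left(g \right)} = \frac{7}{4}$ ($O{\left(g \right)} = \frac{3}{2} + \frac{\left(1 + 0\right)^{2}}{4} = \frac{3}{2} + \frac{1^{2}}{4} = \frac{3}{2} + \frac{1}{4} \cdot 1 = \frac{3}{2} + \frac{1}{4} = \frac{7}{4}$)
$\frac{471 + X{\left(-15,18 \right)}}{-23 + O{\left(c \right)}} = \frac{471 - 11}{-23 + \frac{7}{4}} = \frac{460}{- \frac{85}{4}} = 460 \left(- \frac{4}{85}\right) = - \frac{368}{17}$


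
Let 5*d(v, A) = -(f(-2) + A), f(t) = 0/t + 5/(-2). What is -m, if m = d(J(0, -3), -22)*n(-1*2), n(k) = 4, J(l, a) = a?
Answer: -98/5 ≈ -19.600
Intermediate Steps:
f(t) = -5/2 (f(t) = 0 + 5*(-½) = 0 - 5/2 = -5/2)
d(v, A) = ½ - A/5 (d(v, A) = (-(-5/2 + A))/5 = (5/2 - A)/5 = ½ - A/5)
m = 98/5 (m = (½ - ⅕*(-22))*4 = (½ + 22/5)*4 = (49/10)*4 = 98/5 ≈ 19.600)
-m = -1*98/5 = -98/5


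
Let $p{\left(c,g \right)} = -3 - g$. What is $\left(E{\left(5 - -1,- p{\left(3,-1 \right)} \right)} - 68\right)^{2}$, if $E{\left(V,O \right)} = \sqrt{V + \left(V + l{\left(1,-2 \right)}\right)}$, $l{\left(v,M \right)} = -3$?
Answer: $4225$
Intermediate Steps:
$E{\left(V,O \right)} = \sqrt{-3 + 2 V}$ ($E{\left(V,O \right)} = \sqrt{V + \left(V - 3\right)} = \sqrt{V + \left(-3 + V\right)} = \sqrt{-3 + 2 V}$)
$\left(E{\left(5 - -1,- p{\left(3,-1 \right)} \right)} - 68\right)^{2} = \left(\sqrt{-3 + 2 \left(5 - -1\right)} - 68\right)^{2} = \left(\sqrt{-3 + 2 \left(5 + 1\right)} - 68\right)^{2} = \left(\sqrt{-3 + 2 \cdot 6} - 68\right)^{2} = \left(\sqrt{-3 + 12} - 68\right)^{2} = \left(\sqrt{9} - 68\right)^{2} = \left(3 - 68\right)^{2} = \left(-65\right)^{2} = 4225$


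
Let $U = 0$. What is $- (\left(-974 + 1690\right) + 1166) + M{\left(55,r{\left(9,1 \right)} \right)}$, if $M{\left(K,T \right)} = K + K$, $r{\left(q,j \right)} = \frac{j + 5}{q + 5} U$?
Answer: $-1772$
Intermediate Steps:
$r{\left(q,j \right)} = 0$ ($r{\left(q,j \right)} = \frac{j + 5}{q + 5} \cdot 0 = \frac{5 + j}{5 + q} 0 = 0$)
$M{\left(K,T \right)} = 2 K$
$- (\left(-974 + 1690\right) + 1166) + M{\left(55,r{\left(9,1 \right)} \right)} = - (\left(-974 + 1690\right) + 1166) + 2 \cdot 55 = - (716 + 1166) + 110 = \left(-1\right) 1882 + 110 = -1882 + 110 = -1772$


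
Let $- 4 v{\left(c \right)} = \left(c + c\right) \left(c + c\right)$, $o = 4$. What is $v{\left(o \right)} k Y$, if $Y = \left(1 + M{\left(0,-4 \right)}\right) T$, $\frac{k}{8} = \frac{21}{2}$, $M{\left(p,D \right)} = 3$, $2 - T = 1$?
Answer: $-5376$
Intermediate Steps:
$T = 1$ ($T = 2 - 1 = 1$)
$k = 84$ ($k = 8 \cdot \frac{21}{2} = 84$)
$Y = 4$ ($Y = \left(1 + 3\right) 1 = 4 \cdot 1 = 4$)
$v{\left(c \right)} = - c^{2}$ ($v{\left(c \right)} = - \frac{\left(c + c\right) \left(c + c\right)}{4} = - \frac{2 c 2 c}{4} = - \frac{4 c^{2}}{4} = - c^{2}$)
$v{\left(o \right)} k Y = - 4^{2} \cdot 84 \cdot 4 = \left(-1\right) 16 \cdot 84 \cdot 4 = \left(-16\right) 84 \cdot 4 = \left(-1344\right) 4 = -5376$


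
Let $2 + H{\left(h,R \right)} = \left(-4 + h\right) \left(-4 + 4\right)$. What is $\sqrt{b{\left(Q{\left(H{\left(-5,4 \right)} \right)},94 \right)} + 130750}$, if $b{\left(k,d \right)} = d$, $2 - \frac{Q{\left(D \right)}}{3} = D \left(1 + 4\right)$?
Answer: $2 \sqrt{32711} \approx 361.72$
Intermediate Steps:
$H{\left(h,R \right)} = -2$ ($H{\left(h,R \right)} = -2 + \left(-4 + h\right) \left(-4 + 4\right) = -2 + \left(-4 + h\right) 0 = -2 + 0 = -2$)
$Q{\left(D \right)} = 6 - 15 D$ ($Q{\left(D \right)} = 6 - 3 D \left(1 + 4\right) = 6 - 3 D 5 = 6 - 3 \cdot 5 D = 6 - 15 D$)
$\sqrt{b{\left(Q{\left(H{\left(-5,4 \right)} \right)},94 \right)} + 130750} = \sqrt{94 + 130750} = \sqrt{130844} = 2 \sqrt{32711}$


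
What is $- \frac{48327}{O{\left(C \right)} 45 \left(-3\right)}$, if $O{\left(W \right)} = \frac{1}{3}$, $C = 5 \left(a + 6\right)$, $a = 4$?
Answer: $\frac{16109}{15} \approx 1073.9$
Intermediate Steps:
$C = 50$ ($C = 5 \left(4 + 6\right) = 5 \cdot 10 = 50$)
$O{\left(W \right)} = \frac{1}{3}$
$- \frac{48327}{O{\left(C \right)} 45 \left(-3\right)} = - \frac{48327}{\frac{1}{3} \cdot 45 \left(-3\right)} = - \frac{48327}{15 \left(-3\right)} = - \frac{48327}{-45} = \left(-48327\right) \left(- \frac{1}{45}\right) = \frac{16109}{15}$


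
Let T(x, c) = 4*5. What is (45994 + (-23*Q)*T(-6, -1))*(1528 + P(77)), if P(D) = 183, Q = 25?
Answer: 59019234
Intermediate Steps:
T(x, c) = 20
(45994 + (-23*Q)*T(-6, -1))*(1528 + P(77)) = (45994 - 23*25*20)*(1528 + 183) = (45994 - 575*20)*1711 = (45994 - 11500)*1711 = 34494*1711 = 59019234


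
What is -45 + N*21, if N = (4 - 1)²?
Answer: 144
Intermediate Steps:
N = 9 (N = 3² = 9)
-45 + N*21 = -45 + 9*21 = -45 + 189 = 144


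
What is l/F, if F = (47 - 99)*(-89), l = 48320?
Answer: 12080/1157 ≈ 10.441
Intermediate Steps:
F = 4628 (F = -52*(-89) = 4628)
l/F = 48320/4628 = 48320*(1/4628) = 12080/1157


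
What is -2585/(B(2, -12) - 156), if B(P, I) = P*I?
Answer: 517/36 ≈ 14.361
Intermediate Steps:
B(P, I) = I*P
-2585/(B(2, -12) - 156) = -2585/(-12*2 - 156) = -2585/(-24 - 156) = -2585/(-180) = -2585*(-1/180) = 517/36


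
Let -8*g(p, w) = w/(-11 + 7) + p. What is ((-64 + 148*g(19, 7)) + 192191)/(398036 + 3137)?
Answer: 1534463/3209384 ≈ 0.47812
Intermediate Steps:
g(p, w) = -p/8 + w/32 (g(p, w) = -(w/(-11 + 7) + p)/8 = -(w/(-4) + p)/8 = -(-w/4 + p)/8 = -(p - w/4)/8 = -p/8 + w/32)
((-64 + 148*g(19, 7)) + 192191)/(398036 + 3137) = ((-64 + 148*(-⅛*19 + (1/32)*7)) + 192191)/(398036 + 3137) = ((-64 + 148*(-19/8 + 7/32)) + 192191)/401173 = ((-64 + 148*(-69/32)) + 192191)*(1/401173) = ((-64 - 2553/8) + 192191)*(1/401173) = (-3065/8 + 192191)*(1/401173) = (1534463/8)*(1/401173) = 1534463/3209384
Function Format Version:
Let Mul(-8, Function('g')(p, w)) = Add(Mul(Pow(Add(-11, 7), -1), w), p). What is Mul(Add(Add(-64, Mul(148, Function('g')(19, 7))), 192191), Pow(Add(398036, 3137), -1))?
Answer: Rational(1534463, 3209384) ≈ 0.47812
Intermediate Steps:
Function('g')(p, w) = Add(Mul(Rational(-1, 8), p), Mul(Rational(1, 32), w)) (Function('g')(p, w) = Mul(Rational(-1, 8), Add(Mul(Pow(Add(-11, 7), -1), w), p)) = Mul(Rational(-1, 8), Add(Mul(Pow(-4, -1), w), p)) = Mul(Rational(-1, 8), Add(Mul(Rational(-1, 4), w), p)) = Mul(Rational(-1, 8), Add(p, Mul(Rational(-1, 4), w))) = Add(Mul(Rational(-1, 8), p), Mul(Rational(1, 32), w)))
Mul(Add(Add(-64, Mul(148, Function('g')(19, 7))), 192191), Pow(Add(398036, 3137), -1)) = Mul(Add(Add(-64, Mul(148, Add(Mul(Rational(-1, 8), 19), Mul(Rational(1, 32), 7)))), 192191), Pow(Add(398036, 3137), -1)) = Mul(Add(Add(-64, Mul(148, Add(Rational(-19, 8), Rational(7, 32)))), 192191), Pow(401173, -1)) = Mul(Add(Add(-64, Mul(148, Rational(-69, 32))), 192191), Rational(1, 401173)) = Mul(Add(Add(-64, Rational(-2553, 8)), 192191), Rational(1, 401173)) = Mul(Add(Rational(-3065, 8), 192191), Rational(1, 401173)) = Mul(Rational(1534463, 8), Rational(1, 401173)) = Rational(1534463, 3209384)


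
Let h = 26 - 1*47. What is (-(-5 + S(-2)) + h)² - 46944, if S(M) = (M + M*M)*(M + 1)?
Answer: -46748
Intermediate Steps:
S(M) = (1 + M)*(M + M²) (S(M) = (M + M²)*(1 + M) = (1 + M)*(M + M²))
h = -21 (h = 26 - 47 = -21)
(-(-5 + S(-2)) + h)² - 46944 = (-(-5 - 2*(1 + (-2)² + 2*(-2))) - 21)² - 46944 = (-(-5 - 2*(1 + 4 - 4)) - 21)² - 46944 = (-(-5 - 2*1) - 21)² - 46944 = (-(-5 - 2) - 21)² - 46944 = (-1*(-7) - 21)² - 46944 = (7 - 21)² - 46944 = (-14)² - 46944 = 196 - 46944 = -46748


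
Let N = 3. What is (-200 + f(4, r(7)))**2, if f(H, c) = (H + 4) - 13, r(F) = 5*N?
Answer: 42025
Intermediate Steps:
r(F) = 15 (r(F) = 5*3 = 15)
f(H, c) = -9 + H (f(H, c) = (4 + H) - 13 = -9 + H)
(-200 + f(4, r(7)))**2 = (-200 + (-9 + 4))**2 = (-200 - 5)**2 = (-205)**2 = 42025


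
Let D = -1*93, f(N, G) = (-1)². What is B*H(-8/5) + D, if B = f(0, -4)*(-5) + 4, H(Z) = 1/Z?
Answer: -739/8 ≈ -92.375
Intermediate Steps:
f(N, G) = 1
D = -93
B = -1 (B = 1*(-5) + 4 = -5 + 4 = -1)
B*H(-8/5) + D = -1/((-8/5)) - 93 = -1/((-8*⅕)) - 93 = -1/(-8/5) - 93 = -1*(-5/8) - 93 = 5/8 - 93 = -739/8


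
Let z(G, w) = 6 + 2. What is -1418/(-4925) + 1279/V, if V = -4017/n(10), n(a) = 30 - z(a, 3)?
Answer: -132883544/19783725 ≈ -6.7168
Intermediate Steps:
z(G, w) = 8
n(a) = 22 (n(a) = 30 - 1*8 = 30 - 8 = 22)
V = -4017/22 ≈ -182.59
-1418/(-4925) + 1279/V = -1418/(-4925) + 1279/(-4017/22) = -1418*(-1/4925) + 1279*(-22/4017) = 1418/4925 - 28138/4017 = -132883544/19783725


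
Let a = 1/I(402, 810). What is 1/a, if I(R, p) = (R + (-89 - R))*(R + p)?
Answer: -107868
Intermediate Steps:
I(R, p) = -89*R - 89*p (I(R, p) = -89*(R + p) = -89*R - 89*p)
a = -1/107868 (a = 1/(-89*402 - 89*810) = 1/(-35778 - 72090) = 1/(-107868) = -1/107868 ≈ -9.2706e-6)
1/a = 1/(-1/107868) = -107868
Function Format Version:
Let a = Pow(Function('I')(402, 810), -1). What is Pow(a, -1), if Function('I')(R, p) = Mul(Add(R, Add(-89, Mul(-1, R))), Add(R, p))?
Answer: -107868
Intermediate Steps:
Function('I')(R, p) = Add(Mul(-89, R), Mul(-89, p)) (Function('I')(R, p) = Mul(-89, Add(R, p)) = Add(Mul(-89, R), Mul(-89, p)))
a = Rational(-1, 107868) (a = Pow(Add(Mul(-89, 402), Mul(-89, 810)), -1) = Pow(Add(-35778, -72090), -1) = Pow(-107868, -1) = Rational(-1, 107868) ≈ -9.2706e-6)
Pow(a, -1) = Pow(Rational(-1, 107868), -1) = -107868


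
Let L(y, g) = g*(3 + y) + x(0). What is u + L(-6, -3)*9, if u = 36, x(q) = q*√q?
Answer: 117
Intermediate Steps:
x(q) = q^(3/2)
L(y, g) = g*(3 + y) (L(y, g) = g*(3 + y) + 0^(3/2) = g*(3 + y) + 0 = g*(3 + y))
u + L(-6, -3)*9 = 36 - 3*(3 - 6)*9 = 36 - 3*(-3)*9 = 36 + 9*9 = 36 + 81 = 117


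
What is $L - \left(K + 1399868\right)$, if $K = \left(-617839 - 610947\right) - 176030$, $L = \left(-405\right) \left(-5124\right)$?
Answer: $2080168$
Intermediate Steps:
$L = 2075220$
$K = -1404816$ ($K = -1228786 - 176030 = -1404816$)
$L - \left(K + 1399868\right) = 2075220 - \left(-1404816 + 1399868\right) = 2075220 - -4948 = 2075220 + 4948 = 2080168$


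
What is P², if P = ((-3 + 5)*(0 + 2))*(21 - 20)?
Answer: 16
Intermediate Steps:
P = 4 (P = (2*2)*1 = 4*1 = 4)
P² = 4² = 16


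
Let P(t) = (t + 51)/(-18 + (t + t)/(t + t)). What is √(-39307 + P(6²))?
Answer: I*√11361202/17 ≈ 198.27*I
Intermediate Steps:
P(t) = -3 - t/17 (P(t) = (51 + t)/(-18 + (2*t)/((2*t))) = (51 + t)/(-18 + (2*t)*(1/(2*t))) = (51 + t)/(-18 + 1) = (51 + t)/(-17) = (51 + t)*(-1/17) = -3 - t/17)
√(-39307 + P(6²)) = √(-39307 + (-3 - 1/17*6²)) = √(-39307 + (-3 - 1/17*36)) = √(-39307 + (-3 - 36/17)) = √(-39307 - 87/17) = √(-668306/17) = I*√11361202/17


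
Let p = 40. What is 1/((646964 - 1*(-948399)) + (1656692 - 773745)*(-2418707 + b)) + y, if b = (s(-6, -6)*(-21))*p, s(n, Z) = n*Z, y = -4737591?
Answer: -10244040012507266587/2162288811446 ≈ -4.7376e+6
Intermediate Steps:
s(n, Z) = Z*n
b = -30240 (b = (-6*(-6)*(-21))*40 = (36*(-21))*40 = -756*40 = -30240)
1/((646964 - 1*(-948399)) + (1656692 - 773745)*(-2418707 + b)) + y = 1/((646964 - 1*(-948399)) + (1656692 - 773745)*(-2418707 - 30240)) - 4737591 = 1/((646964 + 948399) + 882947*(-2448947)) - 4737591 = 1/(1595363 - 2162290406809) - 4737591 = 1/(-2162288811446) - 4737591 = -1/2162288811446 - 4737591 = -10244040012507266587/2162288811446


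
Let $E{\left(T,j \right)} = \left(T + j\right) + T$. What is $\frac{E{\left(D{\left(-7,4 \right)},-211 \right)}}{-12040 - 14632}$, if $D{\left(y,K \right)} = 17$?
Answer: $\frac{177}{26672} \approx 0.0066362$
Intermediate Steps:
$E{\left(T,j \right)} = j + 2 T$
$\frac{E{\left(D{\left(-7,4 \right)},-211 \right)}}{-12040 - 14632} = \frac{-211 + 2 \cdot 17}{-12040 - 14632} = \frac{-211 + 34}{-26672} = \left(-177\right) \left(- \frac{1}{26672}\right) = \frac{177}{26672}$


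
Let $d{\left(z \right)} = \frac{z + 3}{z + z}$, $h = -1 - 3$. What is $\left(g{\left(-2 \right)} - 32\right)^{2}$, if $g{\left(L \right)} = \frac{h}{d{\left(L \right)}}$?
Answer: $256$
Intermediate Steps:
$h = -4$
$d{\left(z \right)} = \frac{3 + z}{2 z}$
$g{\left(L \right)} = - \frac{8 L}{3 + L}$ ($g{\left(L \right)} = - \frac{4}{\frac{1}{2} \frac{1}{L} \left(3 + L\right)} = - 4 \frac{2 L}{3 + L} = - \frac{8 L}{3 + L}$)
$\left(g{\left(-2 \right)} - 32\right)^{2} = \left(\left(-8\right) \left(-2\right) \frac{1}{3 - 2} - 32\right)^{2} = \left(\left(-8\right) \left(-2\right) 1^{-1} - 32\right)^{2} = \left(\left(-8\right) \left(-2\right) 1 - 32\right)^{2} = \left(16 - 32\right)^{2} = \left(-16\right)^{2} = 256$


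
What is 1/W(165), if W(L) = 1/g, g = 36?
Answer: 36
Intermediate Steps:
W(L) = 1/36
1/W(165) = 1/(1/36) = 36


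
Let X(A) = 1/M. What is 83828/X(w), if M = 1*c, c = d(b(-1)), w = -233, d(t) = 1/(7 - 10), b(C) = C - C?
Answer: -83828/3 ≈ -27943.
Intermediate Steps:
b(C) = 0
d(t) = -⅓ (d(t) = 1/(-3) = -⅓)
c = -⅓ ≈ -0.33333
M = -⅓ (M = 1*(-⅓) = -⅓ ≈ -0.33333)
X(A) = -3 (X(A) = 1/(-⅓) = -3)
83828/X(w) = 83828/(-3) = 83828*(-⅓) = -83828/3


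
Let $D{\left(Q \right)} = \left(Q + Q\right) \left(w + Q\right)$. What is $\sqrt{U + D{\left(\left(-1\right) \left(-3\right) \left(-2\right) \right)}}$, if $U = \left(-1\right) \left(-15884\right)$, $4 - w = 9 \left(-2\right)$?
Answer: $2 \sqrt{3923} \approx 125.27$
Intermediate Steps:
$w = 22$ ($w = 4 - 9 \left(-2\right) = 4 - -18 = 4 + 18 = 22$)
$U = 15884$
$D{\left(Q \right)} = 2 Q \left(22 + Q\right)$ ($D{\left(Q \right)} = \left(Q + Q\right) \left(22 + Q\right) = 2 Q \left(22 + Q\right)$)
$\sqrt{U + D{\left(\left(-1\right) \left(-3\right) \left(-2\right) \right)}} = \sqrt{15884 + 2 \left(-1\right) \left(-3\right) \left(-2\right) \left(22 + \left(-1\right) \left(-3\right) \left(-2\right)\right)} = \sqrt{15884 + 2 \cdot 3 \left(-2\right) \left(22 + 3 \left(-2\right)\right)} = \sqrt{15884 + 2 \left(-6\right) \left(22 - 6\right)} = \sqrt{15884 + 2 \left(-6\right) 16} = \sqrt{15884 - 192} = \sqrt{15692} = 2 \sqrt{3923}$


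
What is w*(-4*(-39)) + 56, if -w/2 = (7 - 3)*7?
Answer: -8680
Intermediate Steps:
w = -56 (w = -2*(7 - 3)*7 = -8*7 = -2*28 = -56)
w*(-4*(-39)) + 56 = -(-224)*(-39) + 56 = -56*156 + 56 = -8736 + 56 = -8680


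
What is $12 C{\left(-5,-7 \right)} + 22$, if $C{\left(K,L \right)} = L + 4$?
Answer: $-14$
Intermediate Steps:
$C{\left(K,L \right)} = 4 + L$
$12 C{\left(-5,-7 \right)} + 22 = 12 \left(4 - 7\right) + 22 = 12 \left(-3\right) + 22 = -36 + 22 = -14$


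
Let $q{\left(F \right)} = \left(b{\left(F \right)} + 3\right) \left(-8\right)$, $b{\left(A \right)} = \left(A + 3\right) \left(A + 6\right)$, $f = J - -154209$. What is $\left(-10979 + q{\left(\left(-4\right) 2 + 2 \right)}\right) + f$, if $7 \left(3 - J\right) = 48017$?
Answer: $\frac{954446}{7} \approx 1.3635 \cdot 10^{5}$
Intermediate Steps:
$J = - \frac{47996}{7}$ ($J = 3 - \frac{48017}{7} = - \frac{47996}{7} \approx -6856.6$)
$f = \frac{1031467}{7}$ ($f = - \frac{47996}{7} - -154209 = - \frac{47996}{7} + 154209 = \frac{1031467}{7} \approx 1.4735 \cdot 10^{5}$)
$b{\left(A \right)} = \left(3 + A\right) \left(6 + A\right)$
$q{\left(F \right)} = -168 - 72 F - 8 F^{2}$ ($q{\left(F \right)} = \left(\left(18 + F^{2} + 9 F\right) + 3\right) \left(-8\right) = \left(21 + F^{2} + 9 F\right) \left(-8\right) = -168 - 72 F - 8 F^{2}$)
$\left(-10979 + q{\left(\left(-4\right) 2 + 2 \right)}\right) + f = \left(-10979 - \left(168 + 8 \left(\left(-4\right) 2 + 2\right)^{2} + 72 \left(\left(-4\right) 2 + 2\right)\right)\right) + \frac{1031467}{7} = \left(-10979 - \left(168 + 8 \left(-8 + 2\right)^{2} + 72 \left(-8 + 2\right)\right)\right) + \frac{1031467}{7} = \left(-10979 - \left(-264 + 288\right)\right) + \frac{1031467}{7} = \left(-10979 - 24\right) + \frac{1031467}{7} = -11003 + \frac{1031467}{7} = \frac{954446}{7}$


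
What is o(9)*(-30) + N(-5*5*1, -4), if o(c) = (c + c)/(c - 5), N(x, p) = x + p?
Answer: -164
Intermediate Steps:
N(x, p) = p + x
o(c) = 2*c/(-5 + c) (o(c) = (2*c)/(-5 + c) = 2*c/(-5 + c))
o(9)*(-30) + N(-5*5*1, -4) = (2*9/(-5 + 9))*(-30) + (-4 - 5*5*1) = (2*9/4)*(-30) + (-4 - 25*1) = (2*9*(¼))*(-30) + (-4 - 25) = (9/2)*(-30) - 29 = -135 - 29 = -164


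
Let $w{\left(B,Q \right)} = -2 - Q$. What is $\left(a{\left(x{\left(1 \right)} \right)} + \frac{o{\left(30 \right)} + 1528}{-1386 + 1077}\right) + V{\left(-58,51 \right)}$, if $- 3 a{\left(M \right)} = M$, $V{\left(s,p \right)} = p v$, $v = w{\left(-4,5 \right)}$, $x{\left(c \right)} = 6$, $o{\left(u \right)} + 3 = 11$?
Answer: $- \frac{37489}{103} \approx -363.97$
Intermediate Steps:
$o{\left(u \right)} = 8$ ($o{\left(u \right)} = -3 + 11 = 8$)
$v = -7$ ($v = -2 - 5 = -7$)
$V{\left(s,p \right)} = - 7 p$ ($V{\left(s,p \right)} = p \left(-7\right) = - 7 p$)
$a{\left(M \right)} = - \frac{M}{3}$
$\left(a{\left(x{\left(1 \right)} \right)} + \frac{o{\left(30 \right)} + 1528}{-1386 + 1077}\right) + V{\left(-58,51 \right)} = \left(\left(- \frac{1}{3}\right) 6 + \frac{8 + 1528}{-1386 + 1077}\right) - 357 = \left(-2 + \frac{1536}{-309}\right) - 357 = \left(-2 + 1536 \left(- \frac{1}{309}\right)\right) - 357 = \left(-2 - \frac{512}{103}\right) - 357 = - \frac{718}{103} - 357 = - \frac{37489}{103}$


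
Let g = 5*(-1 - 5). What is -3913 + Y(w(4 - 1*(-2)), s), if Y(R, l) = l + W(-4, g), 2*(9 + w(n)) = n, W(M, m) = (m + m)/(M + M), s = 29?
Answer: -7753/2 ≈ -3876.5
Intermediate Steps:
g = -30 (g = 5*(-6) = -30)
W(M, m) = m/M (W(M, m) = (2*m)/((2*M)) = (2*m)*(1/(2*M)) = m/M)
w(n) = -9 + n/2
Y(R, l) = 15/2 + l (Y(R, l) = l - 30/(-4) = l - 30*(-¼) = l + 15/2 = 15/2 + l)
-3913 + Y(w(4 - 1*(-2)), s) = -3913 + (15/2 + 29) = -3913 + 73/2 = -7753/2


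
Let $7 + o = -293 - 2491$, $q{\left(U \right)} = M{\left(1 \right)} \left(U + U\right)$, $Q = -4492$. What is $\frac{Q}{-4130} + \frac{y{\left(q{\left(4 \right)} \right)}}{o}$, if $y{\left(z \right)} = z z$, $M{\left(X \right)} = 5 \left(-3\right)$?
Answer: $- \frac{23467414}{5763415} \approx -4.0718$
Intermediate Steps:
$M{\left(X \right)} = -15$
$q{\left(U \right)} = - 30 U$ ($q{\left(U \right)} = - 15 \left(U + U\right) = - 15 \cdot 2 U = - 30 U$)
$o = -2791$ ($o = -7 - 2784 = -2791$)
$y{\left(z \right)} = z^{2}$
$\frac{Q}{-4130} + \frac{y{\left(q{\left(4 \right)} \right)}}{o} = - \frac{4492}{-4130} + \frac{\left(\left(-30\right) 4\right)^{2}}{-2791} = \left(-4492\right) \left(- \frac{1}{4130}\right) + \left(-120\right)^{2} \left(- \frac{1}{2791}\right) = \frac{2246}{2065} + 14400 \left(- \frac{1}{2791}\right) = \frac{2246}{2065} - \frac{14400}{2791} = - \frac{23467414}{5763415}$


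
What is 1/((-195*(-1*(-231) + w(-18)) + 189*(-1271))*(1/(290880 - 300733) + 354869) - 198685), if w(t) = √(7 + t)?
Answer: -9827721665476877317/994880601742237204788256728721 + 6717994431401760*I*√11/994880601742237204788256728721 ≈ -9.8783e-12 + 2.2396e-14*I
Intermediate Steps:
1/((-195*(-1*(-231) + w(-18)) + 189*(-1271))*(1/(290880 - 300733) + 354869) - 198685) = 1/((-195*(-1*(-231) + √(7 - 18)) + 189*(-1271))*(1/(290880 - 300733) + 354869) - 198685) = 1/((-195*(231 + √(-11)) - 240219)*(1/(-9853) + 354869) - 198685) = 1/((-195*(231 + I*√11) - 240219)*(-1/9853 + 354869) - 198685) = 1/(((-45045 - 195*I*√11) - 240219)*(3496524256/9853) - 198685) = 1/((-285264 - 195*I*√11)*(3496524256/9853) - 198685) = 1/((-997432495363584/9853 - 681822229920*I*√11/9853) - 198685) = 1/(-997434453006889/9853 - 681822229920*I*√11/9853)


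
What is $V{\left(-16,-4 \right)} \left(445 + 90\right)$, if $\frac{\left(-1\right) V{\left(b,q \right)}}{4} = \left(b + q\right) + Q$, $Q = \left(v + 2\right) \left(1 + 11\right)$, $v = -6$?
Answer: $145520$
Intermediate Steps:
$Q = -48$ ($Q = \left(-6 + 2\right) \left(1 + 11\right) = \left(-4\right) 12 = -48$)
$V{\left(b,q \right)} = 192 - 4 b - 4 q$ ($V{\left(b,q \right)} = - 4 \left(\left(b + q\right) - 48\right) = - 4 \left(-48 + b + q\right) = 192 - 4 b - 4 q$)
$V{\left(-16,-4 \right)} \left(445 + 90\right) = \left(192 - -64 - -16\right) \left(445 + 90\right) = \left(192 + 64 + 16\right) 535 = 272 \cdot 535 = 145520$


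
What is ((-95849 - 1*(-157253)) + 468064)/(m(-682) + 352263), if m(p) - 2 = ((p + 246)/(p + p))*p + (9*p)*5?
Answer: 529468/321357 ≈ 1.6476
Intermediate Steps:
m(p) = 125 + 91*p/2 (m(p) = 2 + (((p + 246)/(p + p))*p + (9*p)*5) = 2 + (((246 + p)/((2*p)))*p + 45*p) = 2 + (((246 + p)*(1/(2*p)))*p + 45*p) = 2 + (((246 + p)/(2*p))*p + 45*p) = 2 + ((123 + p/2) + 45*p) = 2 + (123 + 91*p/2) = 125 + 91*p/2)
((-95849 - 1*(-157253)) + 468064)/(m(-682) + 352263) = ((-95849 - 1*(-157253)) + 468064)/((125 + (91/2)*(-682)) + 352263) = ((-95849 + 157253) + 468064)/((125 - 31031) + 352263) = (61404 + 468064)/(-30906 + 352263) = 529468/321357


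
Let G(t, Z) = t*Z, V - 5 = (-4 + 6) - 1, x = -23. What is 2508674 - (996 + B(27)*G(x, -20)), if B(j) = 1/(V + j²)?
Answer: 368628574/147 ≈ 2.5077e+6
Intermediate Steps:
V = 6 (V = 5 + ((-4 + 6) - 1) = 5 + (2 - 1) = 5 + 1 = 6)
G(t, Z) = Z*t
B(j) = 1/(6 + j²)
2508674 - (996 + B(27)*G(x, -20)) = 2508674 - (996 + (-20*(-23))/(6 + 27²)) = 2508674 - (996 + 460/(6 + 729)) = 2508674 - (996 + 460/735) = 2508674 - (996 + (1/735)*460) = 2508674 - (996 + 92/147) = 2508674 - 1*146504/147 = 2508674 - 146504/147 = 368628574/147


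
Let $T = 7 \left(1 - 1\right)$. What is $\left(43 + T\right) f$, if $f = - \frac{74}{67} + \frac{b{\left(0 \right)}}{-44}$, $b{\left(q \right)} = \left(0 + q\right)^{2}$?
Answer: $- \frac{3182}{67} \approx -47.493$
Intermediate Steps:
$T = 0$ ($T = 7 \cdot 0 = 0$)
$b{\left(q \right)} = q^{2}$
$f = - \frac{74}{67}$ ($f = - \frac{74}{67} + \frac{0^{2}}{-44} = \left(-74\right) \frac{1}{67} + 0 \left(- \frac{1}{44}\right) = - \frac{74}{67} + 0 = - \frac{74}{67} \approx -1.1045$)
$\left(43 + T\right) f = \left(43 + 0\right) \left(- \frac{74}{67}\right) = 43 \left(- \frac{74}{67}\right) = - \frac{3182}{67}$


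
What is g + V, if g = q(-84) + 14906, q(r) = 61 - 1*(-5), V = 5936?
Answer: 20908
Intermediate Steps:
q(r) = 66 (q(r) = 61 + 5 = 66)
g = 14972 (g = 66 + 14906 = 14972)
g + V = 14972 + 5936 = 20908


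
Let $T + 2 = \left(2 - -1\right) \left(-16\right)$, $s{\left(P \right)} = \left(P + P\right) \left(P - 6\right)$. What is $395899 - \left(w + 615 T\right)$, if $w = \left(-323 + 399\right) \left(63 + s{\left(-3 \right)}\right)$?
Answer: $417757$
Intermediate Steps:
$s{\left(P \right)} = 2 P \left(-6 + P\right)$
$T = -50$ ($T = -2 + \left(2 - -1\right) \left(-16\right) = -2 + \left(2 + 1\right) \left(-16\right) = -2 + 3 \left(-16\right) = -2 - 48 = -50$)
$w = 8892$ ($w = \left(-323 + 399\right) \left(63 + 2 \left(-3\right) \left(-6 - 3\right)\right) = 76 \left(63 + 2 \left(-3\right) \left(-9\right)\right) = 76 \left(63 + 54\right) = 76 \cdot 117 = 8892$)
$395899 - \left(w + 615 T\right) = 395899 - \left(8892 + 615 \left(-50\right)\right) = 395899 - \left(8892 - 30750\right) = 395899 - -21858 = 395899 + 21858 = 417757$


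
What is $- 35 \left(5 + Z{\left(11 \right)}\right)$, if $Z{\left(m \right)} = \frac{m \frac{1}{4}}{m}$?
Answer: $- \frac{735}{4} \approx -183.75$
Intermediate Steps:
$Z{\left(m \right)} = \frac{1}{4}$ ($Z{\left(m \right)} = \frac{m \frac{1}{4}}{m} = \frac{\frac{1}{4} m}{m} = \frac{1}{4}$)
$- 35 \left(5 + Z{\left(11 \right)}\right) = - 35 \left(5 + \frac{1}{4}\right) = \left(-35\right) \frac{21}{4} = - \frac{735}{4}$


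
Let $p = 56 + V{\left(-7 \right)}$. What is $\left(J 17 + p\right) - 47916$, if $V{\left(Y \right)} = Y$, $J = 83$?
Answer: $-46456$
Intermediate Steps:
$p = 49$ ($p = 56 - 7 = 49$)
$\left(J 17 + p\right) - 47916 = \left(83 \cdot 17 + 49\right) - 47916 = \left(1411 + 49\right) - 47916 = 1460 - 47916 = -46456$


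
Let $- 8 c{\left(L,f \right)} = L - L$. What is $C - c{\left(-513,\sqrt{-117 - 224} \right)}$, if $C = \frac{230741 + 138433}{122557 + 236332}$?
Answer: $\frac{369174}{358889} \approx 1.0287$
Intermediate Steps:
$c{\left(L,f \right)} = 0$ ($c{\left(L,f \right)} = - \frac{L - L}{8} = \left(- \frac{1}{8}\right) 0 = 0$)
$C = \frac{369174}{358889} \approx 1.0287$
$C - c{\left(-513,\sqrt{-117 - 224} \right)} = \frac{369174}{358889} - 0 = \frac{369174}{358889} + 0 = \frac{369174}{358889}$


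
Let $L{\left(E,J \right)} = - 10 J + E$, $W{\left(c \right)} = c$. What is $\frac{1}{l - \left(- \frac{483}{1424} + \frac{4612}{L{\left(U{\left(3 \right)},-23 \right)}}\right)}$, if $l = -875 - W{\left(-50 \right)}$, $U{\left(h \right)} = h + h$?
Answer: $- \frac{84016}{70926575} \approx -0.0011845$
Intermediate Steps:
$U{\left(h \right)} = 2 h$
$L{\left(E,J \right)} = E - 10 J$
$l = -825$ ($l = -875 - -50 = -875 + 50 = -825$)
$\frac{1}{l - \left(- \frac{483}{1424} + \frac{4612}{L{\left(U{\left(3 \right)},-23 \right)}}\right)} = \frac{1}{-825 - \left(- \frac{483}{1424} + \frac{4612}{2 \cdot 3 - -230}\right)} = \frac{1}{-825 - \left(- \frac{483}{1424} + \frac{4612}{6 + 230}\right)} = \frac{1}{-825 + \left(\frac{483}{1424} - \frac{4612}{236}\right)} = \frac{1}{-825 + \left(\frac{483}{1424} - \frac{1153}{59}\right)} = \frac{1}{-825 - \frac{1613375}{84016}} = \frac{1}{- \frac{70926575}{84016}} = - \frac{84016}{70926575}$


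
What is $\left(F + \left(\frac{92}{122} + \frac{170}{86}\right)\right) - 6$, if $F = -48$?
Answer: $- \frac{134479}{2623} \approx -51.269$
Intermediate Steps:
$\left(F + \left(\frac{92}{122} + \frac{170}{86}\right)\right) - 6 = \left(-48 + \left(\frac{92}{122} + \frac{170}{86}\right)\right) - 6 = \left(-48 + \left(92 \cdot \frac{1}{122} + 170 \cdot \frac{1}{86}\right)\right) + \left(0 - 6\right) = \left(-48 + \left(\frac{46}{61} + \frac{85}{43}\right)\right) - 6 = \left(-48 + \frac{7163}{2623}\right) - 6 = - \frac{118741}{2623} - 6 = - \frac{134479}{2623}$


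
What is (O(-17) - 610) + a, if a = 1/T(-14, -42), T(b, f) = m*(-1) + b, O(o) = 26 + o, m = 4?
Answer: -10819/18 ≈ -601.06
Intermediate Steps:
T(b, f) = -4 + b (T(b, f) = 4*(-1) + b = -4 + b)
a = -1/18 (a = 1/(-4 - 14) = 1/(-18) = -1/18 ≈ -0.055556)
(O(-17) - 610) + a = ((26 - 17) - 610) - 1/18 = (9 - 610) - 1/18 = -601 - 1/18 = -10819/18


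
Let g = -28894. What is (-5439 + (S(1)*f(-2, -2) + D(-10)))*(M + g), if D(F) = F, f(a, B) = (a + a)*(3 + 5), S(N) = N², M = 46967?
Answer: -99058113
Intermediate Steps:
f(a, B) = 16*a (f(a, B) = (2*a)*8 = 16*a)
(-5439 + (S(1)*f(-2, -2) + D(-10)))*(M + g) = (-5439 + (1²*(16*(-2)) - 10))*(46967 - 28894) = (-5439 + (1*(-32) - 10))*18073 = (-5439 + (-32 - 10))*18073 = (-5439 - 42)*18073 = -5481*18073 = -99058113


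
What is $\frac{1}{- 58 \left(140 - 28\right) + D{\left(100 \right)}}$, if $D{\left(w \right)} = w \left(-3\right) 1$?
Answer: $- \frac{1}{6796} \approx -0.00014715$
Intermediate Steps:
$D{\left(w \right)} = - 3 w$ ($D{\left(w \right)} = - 3 w 1 = - 3 w$)
$\frac{1}{- 58 \left(140 - 28\right) + D{\left(100 \right)}} = \frac{1}{- 58 \left(140 - 28\right) - 300} = \frac{1}{\left(-58\right) 112 - 300} = \frac{1}{-6496 - 300} = \frac{1}{-6796} = - \frac{1}{6796}$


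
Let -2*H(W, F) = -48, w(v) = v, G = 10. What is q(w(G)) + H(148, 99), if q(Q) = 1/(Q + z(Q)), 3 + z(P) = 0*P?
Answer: 169/7 ≈ 24.143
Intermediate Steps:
H(W, F) = 24 (H(W, F) = -½*(-48) = 24)
z(P) = -3 (z(P) = -3 + 0*P = -3 + 0 = -3)
q(Q) = 1/(-3 + Q) (q(Q) = 1/(Q - 3) = 1/(-3 + Q))
q(w(G)) + H(148, 99) = 1/(-3 + 10) + 24 = 1/7 + 24 = ⅐ + 24 = 169/7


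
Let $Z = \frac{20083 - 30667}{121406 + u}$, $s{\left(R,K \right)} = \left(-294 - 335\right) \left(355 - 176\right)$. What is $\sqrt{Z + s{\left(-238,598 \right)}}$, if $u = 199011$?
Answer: $\frac{i \sqrt{11559389655709927}}{320417} \approx 335.55 i$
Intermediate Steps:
$s{\left(R,K \right)} = -112591$ ($s{\left(R,K \right)} = \left(-629\right) 179 = -112591$)
$Z = - \frac{10584}{320417}$ ($Z = \frac{20083 - 30667}{121406 + 199011} = - \frac{10584}{320417} \approx -0.033032$)
$\sqrt{Z + s{\left(-238,598 \right)}} = \sqrt{- \frac{10584}{320417} - 112591} = \sqrt{- \frac{36076081031}{320417}} = \frac{i \sqrt{11559389655709927}}{320417}$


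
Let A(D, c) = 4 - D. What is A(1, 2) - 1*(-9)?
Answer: 12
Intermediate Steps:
A(1, 2) - 1*(-9) = (4 - 1*1) - 1*(-9) = (4 - 1) + 9 = 3 + 9 = 12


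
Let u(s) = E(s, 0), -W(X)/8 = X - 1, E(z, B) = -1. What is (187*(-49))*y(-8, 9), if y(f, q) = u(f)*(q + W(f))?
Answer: 742203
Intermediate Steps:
W(X) = 8 - 8*X (W(X) = -8*(X - 1) = -8*(-1 + X) = 8 - 8*X)
u(s) = -1
y(f, q) = -8 - q + 8*f (y(f, q) = -(q + (8 - 8*f)) = -(8 + q - 8*f) = -8 - q + 8*f)
(187*(-49))*y(-8, 9) = (187*(-49))*(-8 - 1*9 + 8*(-8)) = -9163*(-8 - 9 - 64) = -9163*(-81) = 742203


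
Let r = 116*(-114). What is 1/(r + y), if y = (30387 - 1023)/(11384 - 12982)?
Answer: -799/10580658 ≈ -7.5515e-5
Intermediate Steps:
y = -14682/799 (y = 29364/(-1598) = 29364*(-1/1598) = -14682/799 ≈ -18.375)
r = -13224
1/(r + y) = 1/(-13224 - 14682/799) = 1/(-10580658/799) = -799/10580658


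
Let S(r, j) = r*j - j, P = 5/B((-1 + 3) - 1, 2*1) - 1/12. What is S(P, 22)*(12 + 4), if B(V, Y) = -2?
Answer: -3784/3 ≈ -1261.3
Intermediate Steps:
P = -31/12 (P = 5/(-2) - 1/12 = 5*(-½) - 1*1/12 = -5/2 - 1/12 = -31/12 ≈ -2.5833)
S(r, j) = -j + j*r (S(r, j) = j*r - j = -j + j*r)
S(P, 22)*(12 + 4) = (22*(-1 - 31/12))*(12 + 4) = (22*(-43/12))*16 = -473/6*16 = -3784/3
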